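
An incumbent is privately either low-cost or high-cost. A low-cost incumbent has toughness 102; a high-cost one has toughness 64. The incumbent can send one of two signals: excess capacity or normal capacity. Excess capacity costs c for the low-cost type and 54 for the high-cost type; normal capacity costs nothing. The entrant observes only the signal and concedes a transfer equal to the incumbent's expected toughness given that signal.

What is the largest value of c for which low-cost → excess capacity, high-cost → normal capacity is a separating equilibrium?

38

Under separation: excess capacity → low-cost (pays 102); normal capacity → high-cost (pays 64).
High-cost: 64 − 0 = 64 ≥ 102 − 54 = 48. Holds regardless of c. ✓
Low-cost: 102 − c ≥ 64 − 0, so c ≤ 102 − 64 = 38.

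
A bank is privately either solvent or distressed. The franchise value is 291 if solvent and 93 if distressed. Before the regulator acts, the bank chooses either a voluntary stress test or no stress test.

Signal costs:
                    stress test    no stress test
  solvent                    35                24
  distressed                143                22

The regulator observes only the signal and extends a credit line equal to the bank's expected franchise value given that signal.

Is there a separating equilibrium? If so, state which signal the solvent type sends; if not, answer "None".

None

Try solvent → stress test, distressed → no stress test:
  If types separate, stress test earns payment 291 and no stress test earns 93.
  Solvent: stress test gives 291 − 35 = 256; no stress test gives 93 − 24 = 69. No deviation. ✓
  Distressed: no stress test gives 93 − 22 = 71; stress test gives 291 − 143 = 148. Would deviate. ✗
Try solvent → no stress test, distressed → stress test:
  If types separate, no stress test earns payment 291 and stress test earns 93.
  Solvent: no stress test gives 291 − 24 = 267; stress test gives 93 − 35 = 58. No deviation. ✓
  Distressed: stress test gives 93 − 143 = -50; no stress test gives 291 − 22 = 269. Would deviate. ✗
Neither assignment is incentive-compatible.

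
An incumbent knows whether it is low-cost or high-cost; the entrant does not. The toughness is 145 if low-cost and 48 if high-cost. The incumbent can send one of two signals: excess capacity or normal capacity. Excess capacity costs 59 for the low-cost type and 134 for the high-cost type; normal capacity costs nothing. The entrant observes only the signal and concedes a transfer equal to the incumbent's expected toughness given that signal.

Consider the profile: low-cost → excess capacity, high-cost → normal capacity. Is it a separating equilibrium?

Yes

If types separate, excess capacity earns payment 145 and normal capacity earns 48.
Low-cost: excess capacity gives 145 − 59 = 86; normal capacity gives 48 − 0 = 48. No deviation. ✓
High-cost: normal capacity gives 48 − 0 = 48; excess capacity gives 145 − 134 = 11. No deviation. ✓
Neither type gains from mimicking the other.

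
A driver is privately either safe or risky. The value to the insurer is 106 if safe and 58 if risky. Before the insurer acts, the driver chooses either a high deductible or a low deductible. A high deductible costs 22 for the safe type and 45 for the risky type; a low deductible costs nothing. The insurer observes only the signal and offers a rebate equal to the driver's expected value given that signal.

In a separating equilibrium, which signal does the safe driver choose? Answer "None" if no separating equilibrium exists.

None

Try safe → high deductible, risky → low deductible:
  If types separate, high deductible earns payment 106 and low deductible earns 58.
  Safe: high deductible gives 106 − 22 = 84; low deductible gives 58 − 0 = 58. No deviation. ✓
  Risky: low deductible gives 58 − 0 = 58; high deductible gives 106 − 45 = 61. Would deviate. ✗
Try safe → low deductible, risky → high deductible:
  If types separate, low deductible earns payment 106 and high deductible earns 58.
  Safe: low deductible gives 106 − 0 = 106; high deductible gives 58 − 22 = 36. No deviation. ✓
  Risky: high deductible gives 58 − 45 = 13; low deductible gives 106 − 0 = 106. Would deviate. ✗
Neither assignment is incentive-compatible.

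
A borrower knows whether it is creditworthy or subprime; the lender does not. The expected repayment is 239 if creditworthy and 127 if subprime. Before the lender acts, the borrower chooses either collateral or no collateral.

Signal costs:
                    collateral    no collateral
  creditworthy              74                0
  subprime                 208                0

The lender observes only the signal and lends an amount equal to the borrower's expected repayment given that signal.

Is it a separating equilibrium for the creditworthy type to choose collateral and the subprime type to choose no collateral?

If types separate, collateral earns payment 239 and no collateral earns 127.
Creditworthy: collateral gives 239 − 74 = 165; no collateral gives 127 − 0 = 127. No deviation. ✓
Subprime: no collateral gives 127 − 0 = 127; collateral gives 239 − 208 = 31. No deviation. ✓
Neither type gains from mimicking the other.

Yes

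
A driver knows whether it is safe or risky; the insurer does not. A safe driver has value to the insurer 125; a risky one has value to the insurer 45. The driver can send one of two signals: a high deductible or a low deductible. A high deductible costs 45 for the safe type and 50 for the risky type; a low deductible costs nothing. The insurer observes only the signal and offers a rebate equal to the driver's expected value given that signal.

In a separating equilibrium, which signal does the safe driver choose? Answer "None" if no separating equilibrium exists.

Try safe → high deductible, risky → low deductible:
  Under separation the insurer infers type exactly: high deductible → safe (pays 125), low deductible → risky (pays 45).
  Safe: high deductible gives 125 − 45 = 80; low deductible gives 45 − 0 = 45. No deviation. ✓
  Risky: low deductible gives 45 − 0 = 45; high deductible gives 125 − 50 = 75. Would deviate. ✗
Try safe → low deductible, risky → high deductible:
  Under separation the insurer infers type exactly: low deductible → safe (pays 125), high deductible → risky (pays 45).
  Safe: low deductible gives 125 − 0 = 125; high deductible gives 45 − 45 = 0. No deviation. ✓
  Risky: high deductible gives 45 − 50 = -5; low deductible gives 125 − 0 = 125. Would deviate. ✗
Neither assignment is incentive-compatible.

None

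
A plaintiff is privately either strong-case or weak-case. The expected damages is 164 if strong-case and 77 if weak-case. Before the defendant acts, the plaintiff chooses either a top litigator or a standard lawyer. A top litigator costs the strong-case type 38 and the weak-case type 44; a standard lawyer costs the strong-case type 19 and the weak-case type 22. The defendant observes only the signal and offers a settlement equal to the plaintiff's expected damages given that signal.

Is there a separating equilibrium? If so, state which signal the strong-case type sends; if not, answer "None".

Try strong-case → top litigator, weak-case → standard lawyer:
  If types separate, top litigator earns payment 164 and standard lawyer earns 77.
  Strong-case: top litigator gives 164 − 38 = 126; standard lawyer gives 77 − 19 = 58. No deviation. ✓
  Weak-case: standard lawyer gives 77 − 22 = 55; top litigator gives 164 − 44 = 120. Would deviate. ✗
Try strong-case → standard lawyer, weak-case → top litigator:
  If types separate, standard lawyer earns payment 164 and top litigator earns 77.
  Strong-case: standard lawyer gives 164 − 19 = 145; top litigator gives 77 − 38 = 39. No deviation. ✓
  Weak-case: top litigator gives 77 − 44 = 33; standard lawyer gives 164 − 22 = 142. Would deviate. ✗
Neither assignment is incentive-compatible.

None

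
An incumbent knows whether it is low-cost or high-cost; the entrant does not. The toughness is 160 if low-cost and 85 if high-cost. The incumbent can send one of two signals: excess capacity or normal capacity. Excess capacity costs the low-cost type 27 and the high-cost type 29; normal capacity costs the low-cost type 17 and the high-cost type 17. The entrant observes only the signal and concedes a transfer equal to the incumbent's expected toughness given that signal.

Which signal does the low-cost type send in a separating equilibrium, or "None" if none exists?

None

Try low-cost → excess capacity, high-cost → normal capacity:
  If types separate, excess capacity earns payment 160 and normal capacity earns 85.
  Low-cost: excess capacity gives 160 − 27 = 133; normal capacity gives 85 − 17 = 68. No deviation. ✓
  High-cost: normal capacity gives 85 − 17 = 68; excess capacity gives 160 − 29 = 131. Would deviate. ✗
Try low-cost → normal capacity, high-cost → excess capacity:
  If types separate, normal capacity earns payment 160 and excess capacity earns 85.
  Low-cost: normal capacity gives 160 − 17 = 143; excess capacity gives 85 − 27 = 58. No deviation. ✓
  High-cost: excess capacity gives 85 − 29 = 56; normal capacity gives 160 − 17 = 143. Would deviate. ✗
Neither assignment is incentive-compatible.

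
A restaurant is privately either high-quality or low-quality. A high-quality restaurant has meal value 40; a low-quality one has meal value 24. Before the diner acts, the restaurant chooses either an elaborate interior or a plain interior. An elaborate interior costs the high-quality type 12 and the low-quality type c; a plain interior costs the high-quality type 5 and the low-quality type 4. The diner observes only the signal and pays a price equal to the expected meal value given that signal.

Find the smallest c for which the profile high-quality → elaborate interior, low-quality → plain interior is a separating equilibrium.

Under separation: elaborate interior → high-quality (pays 40); plain interior → low-quality (pays 24).
High-quality: 40 − 12 = 28 ≥ 24 − 5 = 19. Holds regardless of c. ✓
Low-quality: 24 − 4 ≥ 40 − c, so c ≥ 40 − 20 = 20.

20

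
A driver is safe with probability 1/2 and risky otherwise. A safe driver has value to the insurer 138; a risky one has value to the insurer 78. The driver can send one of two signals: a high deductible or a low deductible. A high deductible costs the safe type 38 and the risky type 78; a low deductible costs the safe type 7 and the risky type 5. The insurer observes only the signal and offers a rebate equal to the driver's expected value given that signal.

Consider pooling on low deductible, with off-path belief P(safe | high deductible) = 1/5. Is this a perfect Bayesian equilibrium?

Yes

At the pooled signal (low deductible) the insurer holds the prior 1/2 and pays 1/2·138 + 1/2·78 = 108. Off-path (high deductible) belief 1/5 gives 1/5·138 + 4/5·78 = 90.
Safe: low deductible gives 108 − 7 = 101; high deductible gives 90 − 38 = 52. Stays. ✓
Risky: low deductible gives 108 − 5 = 103; high deductible gives 90 − 78 = 12. Stays. ✓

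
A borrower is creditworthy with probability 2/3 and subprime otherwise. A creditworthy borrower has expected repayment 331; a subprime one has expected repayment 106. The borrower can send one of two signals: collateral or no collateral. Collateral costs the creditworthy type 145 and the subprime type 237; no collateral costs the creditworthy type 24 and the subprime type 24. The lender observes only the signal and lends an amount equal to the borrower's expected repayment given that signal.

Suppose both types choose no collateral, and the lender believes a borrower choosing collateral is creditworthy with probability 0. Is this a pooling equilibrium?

Yes

On the equilibrium path (no collateral) the lender holds the prior 2/3 and pays 2/3·331 + 1/3·106 = 256. Off-path (collateral) belief 0 gives 0·331 + 1·106 = 106.
Creditworthy: no collateral gives 256 − 24 = 232; collateral gives 106 − 145 = -39. Stays. ✓
Subprime: no collateral gives 256 − 24 = 232; collateral gives 106 − 237 = -131. Stays. ✓
Beliefs are Bayes-consistent on-path and both types best-respond.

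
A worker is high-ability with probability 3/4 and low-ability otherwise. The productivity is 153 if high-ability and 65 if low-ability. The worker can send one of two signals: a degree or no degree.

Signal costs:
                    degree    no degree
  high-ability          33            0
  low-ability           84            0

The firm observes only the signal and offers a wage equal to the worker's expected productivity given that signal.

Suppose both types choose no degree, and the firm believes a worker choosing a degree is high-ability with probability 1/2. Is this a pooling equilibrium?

Yes

At the pooled signal (no degree) the firm holds the prior 3/4 and pays 3/4·153 + 1/4·65 = 131. Off-path (degree) belief 1/2 gives 1/2·153 + 1/2·65 = 109.
High-ability: no degree gives 131 − 0 = 131; degree gives 109 − 33 = 76. Stays. ✓
Low-ability: no degree gives 131 − 0 = 131; degree gives 109 − 84 = 25. Stays. ✓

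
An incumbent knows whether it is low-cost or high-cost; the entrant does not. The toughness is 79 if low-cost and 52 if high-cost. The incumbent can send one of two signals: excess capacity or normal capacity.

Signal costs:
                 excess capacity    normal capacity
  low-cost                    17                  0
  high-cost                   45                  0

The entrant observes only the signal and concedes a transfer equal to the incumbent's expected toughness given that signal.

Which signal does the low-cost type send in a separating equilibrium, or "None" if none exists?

excess capacity

Try low-cost → excess capacity, high-cost → normal capacity:
  Under separation the entrant infers type exactly: excess capacity → low-cost (pays 79), normal capacity → high-cost (pays 52).
  Low-cost: excess capacity gives 79 − 17 = 62; normal capacity gives 52 − 0 = 52. No deviation. ✓
  High-cost: normal capacity gives 52 − 0 = 52; excess capacity gives 79 − 45 = 34. No deviation. ✓
Both hold — the low-cost type sends excess capacity.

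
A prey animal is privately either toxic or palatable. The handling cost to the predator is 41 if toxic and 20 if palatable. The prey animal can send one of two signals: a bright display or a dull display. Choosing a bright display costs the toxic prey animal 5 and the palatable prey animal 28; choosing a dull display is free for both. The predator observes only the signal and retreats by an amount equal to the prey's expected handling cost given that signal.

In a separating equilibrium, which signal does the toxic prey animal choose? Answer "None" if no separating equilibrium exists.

bright display

Try toxic → bright display, palatable → dull display:
  If types separate, bright display earns payment 41 and dull display earns 20.
  Toxic: bright display gives 41 − 5 = 36; dull display gives 20 − 0 = 20. No deviation. ✓
  Palatable: dull display gives 20 − 0 = 20; bright display gives 41 − 28 = 13. No deviation. ✓
Both hold — the toxic type sends bright display.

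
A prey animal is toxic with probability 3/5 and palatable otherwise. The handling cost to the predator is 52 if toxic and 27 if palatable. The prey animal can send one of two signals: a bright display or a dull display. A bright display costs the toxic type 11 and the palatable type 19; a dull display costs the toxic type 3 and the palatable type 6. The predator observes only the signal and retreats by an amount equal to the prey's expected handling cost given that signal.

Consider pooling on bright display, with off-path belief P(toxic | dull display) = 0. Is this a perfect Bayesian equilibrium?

At the pooled signal (bright display) the predator holds the prior 3/5 and pays 3/5·52 + 2/5·27 = 42. Off-path (dull display) belief 0 gives 0·52 + 1·27 = 27.
Toxic: bright display gives 42 − 11 = 31; dull display gives 27 − 3 = 24. Stays. ✓
Palatable: bright display gives 42 − 19 = 23; dull display gives 27 − 6 = 21. Stays. ✓

Yes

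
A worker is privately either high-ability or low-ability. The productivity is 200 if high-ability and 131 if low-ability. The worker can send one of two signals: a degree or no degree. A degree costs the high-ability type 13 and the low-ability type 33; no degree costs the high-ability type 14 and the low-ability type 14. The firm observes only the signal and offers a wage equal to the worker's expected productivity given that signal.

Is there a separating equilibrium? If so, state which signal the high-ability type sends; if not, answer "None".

Try high-ability → degree, low-ability → no degree:
  If types separate, degree earns payment 200 and no degree earns 131.
  High-ability: degree gives 200 − 13 = 187; no degree gives 131 − 14 = 117. No deviation. ✓
  Low-ability: no degree gives 131 − 14 = 117; degree gives 200 − 33 = 167. Would deviate. ✗
Try high-ability → no degree, low-ability → degree:
  If types separate, no degree earns payment 200 and degree earns 131.
  High-ability: no degree gives 200 − 14 = 186; degree gives 131 − 13 = 118. No deviation. ✓
  Low-ability: degree gives 131 − 33 = 98; no degree gives 200 − 14 = 186. Would deviate. ✗
Neither assignment is incentive-compatible.

None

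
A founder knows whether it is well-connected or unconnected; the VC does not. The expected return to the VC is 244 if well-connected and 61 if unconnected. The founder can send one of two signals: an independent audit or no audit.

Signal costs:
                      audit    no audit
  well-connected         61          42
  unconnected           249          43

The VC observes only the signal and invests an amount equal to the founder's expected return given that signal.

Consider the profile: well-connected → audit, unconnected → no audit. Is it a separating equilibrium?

Under separation the VC infers type exactly: audit → well-connected (pays 244), no audit → unconnected (pays 61).
Well-connected: audit gives 244 − 61 = 183; no audit gives 61 − 42 = 19. No deviation. ✓
Unconnected: no audit gives 61 − 43 = 18; audit gives 244 − 249 = -5. No deviation. ✓
Both incentive constraints hold.

Yes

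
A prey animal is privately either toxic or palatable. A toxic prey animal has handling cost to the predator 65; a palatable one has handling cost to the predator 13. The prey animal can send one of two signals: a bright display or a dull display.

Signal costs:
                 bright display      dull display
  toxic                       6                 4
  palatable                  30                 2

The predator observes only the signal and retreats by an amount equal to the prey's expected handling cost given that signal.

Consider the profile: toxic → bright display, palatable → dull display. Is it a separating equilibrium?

Under separation the predator infers type exactly: bright display → toxic (pays 65), dull display → palatable (pays 13).
Toxic: bright display gives 65 − 6 = 59; dull display gives 13 − 4 = 9. No deviation. ✓
Palatable: dull display gives 13 − 2 = 11; bright display gives 65 − 30 = 35. Would deviate. ✗

No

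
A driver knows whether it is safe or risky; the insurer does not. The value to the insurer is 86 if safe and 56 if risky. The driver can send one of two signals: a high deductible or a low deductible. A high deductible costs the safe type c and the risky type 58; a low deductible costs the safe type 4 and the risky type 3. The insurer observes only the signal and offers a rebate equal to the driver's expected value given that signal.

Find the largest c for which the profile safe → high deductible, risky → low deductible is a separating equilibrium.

Under separation: high deductible → safe (pays 86); low deductible → risky (pays 56).
Risky: 56 − 3 = 53 ≥ 86 − 58 = 28. Holds regardless of c. ✓
Safe: 86 − c ≥ 56 − 4, so c ≤ 86 − 52 = 34.

34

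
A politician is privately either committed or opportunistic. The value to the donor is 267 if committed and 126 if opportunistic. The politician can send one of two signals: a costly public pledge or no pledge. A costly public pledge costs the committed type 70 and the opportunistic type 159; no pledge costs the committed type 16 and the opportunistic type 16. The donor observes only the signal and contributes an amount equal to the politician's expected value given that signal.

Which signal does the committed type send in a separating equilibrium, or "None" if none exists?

pledge

Try committed → pledge, opportunistic → no pledge:
  If types separate, pledge earns payment 267 and no pledge earns 126.
  Committed: pledge gives 267 − 70 = 197; no pledge gives 126 − 16 = 110. No deviation. ✓
  Opportunistic: no pledge gives 126 − 16 = 110; pledge gives 267 − 159 = 108. No deviation. ✓
Both hold — the committed type sends pledge.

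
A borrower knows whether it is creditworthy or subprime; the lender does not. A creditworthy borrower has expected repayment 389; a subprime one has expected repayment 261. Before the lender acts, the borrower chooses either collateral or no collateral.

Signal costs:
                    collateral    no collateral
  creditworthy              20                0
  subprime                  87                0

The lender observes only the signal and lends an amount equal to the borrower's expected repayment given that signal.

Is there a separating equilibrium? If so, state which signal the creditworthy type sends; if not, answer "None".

None

Try creditworthy → collateral, subprime → no collateral:
  If types separate, collateral earns payment 389 and no collateral earns 261.
  Creditworthy: collateral gives 389 − 20 = 369; no collateral gives 261 − 0 = 261. No deviation. ✓
  Subprime: no collateral gives 261 − 0 = 261; collateral gives 389 − 87 = 302. Would deviate. ✗
Try creditworthy → no collateral, subprime → collateral:
  If types separate, no collateral earns payment 389 and collateral earns 261.
  Creditworthy: no collateral gives 389 − 0 = 389; collateral gives 261 − 20 = 241. No deviation. ✓
  Subprime: collateral gives 261 − 87 = 174; no collateral gives 389 − 0 = 389. Would deviate. ✗
Neither assignment is incentive-compatible.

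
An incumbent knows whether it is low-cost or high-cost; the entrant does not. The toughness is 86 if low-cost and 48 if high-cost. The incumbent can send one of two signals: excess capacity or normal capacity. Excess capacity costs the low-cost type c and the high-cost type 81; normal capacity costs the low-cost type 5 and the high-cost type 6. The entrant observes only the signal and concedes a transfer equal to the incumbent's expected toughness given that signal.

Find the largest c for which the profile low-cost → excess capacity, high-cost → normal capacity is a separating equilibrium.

43

Under separation: excess capacity → low-cost (pays 86); normal capacity → high-cost (pays 48).
High-cost: 48 − 6 = 42 ≥ 86 − 81 = 5. Holds regardless of c. ✓
Low-cost: 86 − c ≥ 48 − 5, so c ≤ 86 − 43 = 43.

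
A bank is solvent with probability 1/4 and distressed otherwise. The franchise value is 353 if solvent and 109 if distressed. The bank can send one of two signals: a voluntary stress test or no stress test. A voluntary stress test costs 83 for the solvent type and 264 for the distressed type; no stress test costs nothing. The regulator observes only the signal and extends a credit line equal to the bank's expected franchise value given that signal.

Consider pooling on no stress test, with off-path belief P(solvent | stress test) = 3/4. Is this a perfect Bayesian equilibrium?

At the pooled signal (no stress test) the regulator holds the prior 1/4 and pays 1/4·353 + 3/4·109 = 170. Off-path (stress test) belief 3/4 gives 3/4·353 + 1/4·109 = 292.
Solvent: no stress test gives 170 − 0 = 170; stress test gives 292 − 83 = 209. Deviates. ✗
Distressed: no stress test gives 170 − 0 = 170; stress test gives 292 − 264 = 28. Stays. ✓

No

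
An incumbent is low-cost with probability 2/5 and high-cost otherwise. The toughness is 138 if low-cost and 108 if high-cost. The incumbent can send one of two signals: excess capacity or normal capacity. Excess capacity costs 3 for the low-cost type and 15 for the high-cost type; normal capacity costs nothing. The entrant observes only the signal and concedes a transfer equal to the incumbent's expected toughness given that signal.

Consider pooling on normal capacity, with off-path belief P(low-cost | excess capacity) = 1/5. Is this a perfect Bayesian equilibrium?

Yes

On the equilibrium path (normal capacity) the entrant holds the prior 2/5 and pays 2/5·138 + 3/5·108 = 120. Off-path (excess capacity) belief 1/5 gives 1/5·138 + 4/5·108 = 114.
Low-cost: normal capacity gives 120 − 0 = 120; excess capacity gives 114 − 3 = 111. Stays. ✓
High-cost: normal capacity gives 120 − 0 = 120; excess capacity gives 114 − 15 = 99. Stays. ✓
Beliefs are Bayes-consistent on-path and both types best-respond.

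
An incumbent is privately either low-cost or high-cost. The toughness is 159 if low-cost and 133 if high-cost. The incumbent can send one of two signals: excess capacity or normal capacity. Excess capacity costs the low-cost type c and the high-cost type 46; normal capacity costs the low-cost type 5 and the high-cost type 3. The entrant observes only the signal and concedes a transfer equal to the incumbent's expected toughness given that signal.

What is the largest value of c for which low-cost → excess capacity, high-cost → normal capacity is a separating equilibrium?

31

Under separation: excess capacity → low-cost (pays 159); normal capacity → high-cost (pays 133).
High-cost: 133 − 3 = 130 ≥ 159 − 46 = 113. Holds regardless of c. ✓
Low-cost: 159 − c ≥ 133 − 5, so c ≤ 159 − 128 = 31.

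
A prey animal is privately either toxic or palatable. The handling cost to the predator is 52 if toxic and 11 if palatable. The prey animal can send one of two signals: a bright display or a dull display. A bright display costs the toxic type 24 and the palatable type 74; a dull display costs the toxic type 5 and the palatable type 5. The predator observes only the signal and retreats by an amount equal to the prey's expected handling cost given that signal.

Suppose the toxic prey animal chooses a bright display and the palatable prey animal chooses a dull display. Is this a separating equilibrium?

Yes

Under separation the predator infers type exactly: bright display → toxic (pays 52), dull display → palatable (pays 11).
Toxic: bright display gives 52 − 24 = 28; dull display gives 11 − 5 = 6. No deviation. ✓
Palatable: dull display gives 11 − 5 = 6; bright display gives 52 − 74 = -22. No deviation. ✓
Both incentive constraints hold.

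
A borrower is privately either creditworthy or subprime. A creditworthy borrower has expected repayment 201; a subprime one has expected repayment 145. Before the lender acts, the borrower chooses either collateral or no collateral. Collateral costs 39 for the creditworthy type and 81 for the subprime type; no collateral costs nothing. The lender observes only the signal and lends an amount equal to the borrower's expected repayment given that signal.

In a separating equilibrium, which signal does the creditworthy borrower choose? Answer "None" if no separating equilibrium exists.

Try creditworthy → collateral, subprime → no collateral:
  Under separation the lender infers type exactly: collateral → creditworthy (pays 201), no collateral → subprime (pays 145).
  Creditworthy: collateral gives 201 − 39 = 162; no collateral gives 145 − 0 = 145. No deviation. ✓
  Subprime: no collateral gives 145 − 0 = 145; collateral gives 201 − 81 = 120. No deviation. ✓
Both hold — the creditworthy type sends collateral.

collateral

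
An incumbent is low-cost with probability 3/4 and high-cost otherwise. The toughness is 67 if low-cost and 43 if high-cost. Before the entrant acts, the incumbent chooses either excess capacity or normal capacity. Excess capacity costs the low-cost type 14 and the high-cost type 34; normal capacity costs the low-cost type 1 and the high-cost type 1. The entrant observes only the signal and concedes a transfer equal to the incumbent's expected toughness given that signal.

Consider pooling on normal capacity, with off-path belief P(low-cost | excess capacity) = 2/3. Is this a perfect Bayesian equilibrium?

Yes

At the pooled signal (normal capacity) the entrant holds the prior 3/4 and pays 3/4·67 + 1/4·43 = 61. Off-path (excess capacity) belief 2/3 gives 2/3·67 + 1/3·43 = 59.
Low-cost: normal capacity gives 61 − 1 = 60; excess capacity gives 59 − 14 = 45. Stays. ✓
High-cost: normal capacity gives 61 − 1 = 60; excess capacity gives 59 − 34 = 25. Stays. ✓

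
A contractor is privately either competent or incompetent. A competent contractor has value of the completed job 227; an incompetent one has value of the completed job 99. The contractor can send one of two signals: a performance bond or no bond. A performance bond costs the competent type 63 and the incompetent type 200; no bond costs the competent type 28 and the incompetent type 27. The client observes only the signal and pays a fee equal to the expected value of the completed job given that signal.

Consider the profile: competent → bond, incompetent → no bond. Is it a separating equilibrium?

Under separation the client infers type exactly: bond → competent (pays 227), no bond → incompetent (pays 99).
Competent: bond gives 227 − 63 = 164; no bond gives 99 − 28 = 71. No deviation. ✓
Incompetent: no bond gives 99 − 27 = 72; bond gives 227 − 200 = 27. No deviation. ✓
Neither type gains from mimicking the other.

Yes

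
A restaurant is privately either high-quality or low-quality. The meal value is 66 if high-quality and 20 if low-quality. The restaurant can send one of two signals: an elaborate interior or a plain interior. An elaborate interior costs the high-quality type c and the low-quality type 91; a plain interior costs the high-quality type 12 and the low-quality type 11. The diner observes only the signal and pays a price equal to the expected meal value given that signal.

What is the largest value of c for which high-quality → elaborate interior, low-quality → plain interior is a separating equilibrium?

58

Under separation: elaborate interior → high-quality (pays 66); plain interior → low-quality (pays 20).
Low-quality: 20 − 11 = 9 ≥ 66 − 91 = -25. Holds regardless of c. ✓
High-quality: 66 − c ≥ 20 − 12, so c ≤ 66 − 8 = 58.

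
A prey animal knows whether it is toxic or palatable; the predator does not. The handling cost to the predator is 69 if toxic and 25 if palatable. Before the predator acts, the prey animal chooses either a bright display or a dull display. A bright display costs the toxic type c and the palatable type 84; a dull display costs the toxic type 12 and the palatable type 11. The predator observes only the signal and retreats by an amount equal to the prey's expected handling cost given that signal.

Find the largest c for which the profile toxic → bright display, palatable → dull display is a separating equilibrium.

56

Under separation: bright display → toxic (pays 69); dull display → palatable (pays 25).
Palatable: 25 − 11 = 14 ≥ 69 − 84 = -15. Holds regardless of c. ✓
Toxic: 69 − c ≥ 25 − 12, so c ≤ 69 − 13 = 56.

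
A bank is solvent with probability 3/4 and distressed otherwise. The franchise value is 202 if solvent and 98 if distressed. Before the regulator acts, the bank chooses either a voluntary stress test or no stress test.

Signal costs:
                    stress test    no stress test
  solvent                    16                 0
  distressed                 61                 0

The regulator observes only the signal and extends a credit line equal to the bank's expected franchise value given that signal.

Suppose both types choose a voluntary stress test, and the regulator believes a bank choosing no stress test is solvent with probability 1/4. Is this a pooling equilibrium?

At the pooled signal (stress test) the regulator holds the prior 3/4 and pays 3/4·202 + 1/4·98 = 176. Off-path (no stress test) belief 1/4 gives 1/4·202 + 3/4·98 = 124.
Solvent: stress test gives 176 − 16 = 160; no stress test gives 124 − 0 = 124. Stays. ✓
Distressed: stress test gives 176 − 61 = 115; no stress test gives 124 − 0 = 124. Deviates. ✗

No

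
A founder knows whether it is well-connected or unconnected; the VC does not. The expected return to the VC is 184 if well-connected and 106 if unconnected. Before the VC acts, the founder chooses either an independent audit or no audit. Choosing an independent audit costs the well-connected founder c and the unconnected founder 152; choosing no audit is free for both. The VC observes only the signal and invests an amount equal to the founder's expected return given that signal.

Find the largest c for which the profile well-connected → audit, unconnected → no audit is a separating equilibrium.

Under separation: audit → well-connected (pays 184); no audit → unconnected (pays 106).
Unconnected: 106 − 0 = 106 ≥ 184 − 152 = 32. Holds regardless of c. ✓
Well-connected: 184 − c ≥ 106 − 0, so c ≤ 184 − 106 = 78.

78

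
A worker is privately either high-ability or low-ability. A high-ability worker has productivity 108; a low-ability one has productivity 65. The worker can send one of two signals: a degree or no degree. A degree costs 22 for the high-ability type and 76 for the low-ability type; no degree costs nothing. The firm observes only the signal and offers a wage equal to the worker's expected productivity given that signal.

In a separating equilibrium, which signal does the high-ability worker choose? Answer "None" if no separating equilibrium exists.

degree

Try high-ability → degree, low-ability → no degree:
  If types separate, degree earns payment 108 and no degree earns 65.
  High-ability: degree gives 108 − 22 = 86; no degree gives 65 − 0 = 65. No deviation. ✓
  Low-ability: no degree gives 65 − 0 = 65; degree gives 108 − 76 = 32. No deviation. ✓
Both hold — the high-ability type sends degree.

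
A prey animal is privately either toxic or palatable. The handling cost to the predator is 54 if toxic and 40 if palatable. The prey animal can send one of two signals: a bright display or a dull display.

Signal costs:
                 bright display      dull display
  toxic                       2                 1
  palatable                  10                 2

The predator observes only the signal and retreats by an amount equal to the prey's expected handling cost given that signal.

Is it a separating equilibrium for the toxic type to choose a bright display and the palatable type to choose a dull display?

If types separate, bright display earns payment 54 and dull display earns 40.
Toxic: bright display gives 54 − 2 = 52; dull display gives 40 − 1 = 39. No deviation. ✓
Palatable: dull display gives 40 − 2 = 38; bright display gives 54 − 10 = 44. Would deviate. ✗

No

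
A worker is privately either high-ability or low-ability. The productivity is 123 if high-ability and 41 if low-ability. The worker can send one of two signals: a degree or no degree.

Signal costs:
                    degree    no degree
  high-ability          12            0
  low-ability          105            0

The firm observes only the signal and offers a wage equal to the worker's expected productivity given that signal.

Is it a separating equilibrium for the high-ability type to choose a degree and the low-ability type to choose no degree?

If types separate, degree earns payment 123 and no degree earns 41.
High-ability: degree gives 123 − 12 = 111; no degree gives 41 − 0 = 41. No deviation. ✓
Low-ability: no degree gives 41 − 0 = 41; degree gives 123 − 105 = 18. No deviation. ✓
Neither type gains from mimicking the other.

Yes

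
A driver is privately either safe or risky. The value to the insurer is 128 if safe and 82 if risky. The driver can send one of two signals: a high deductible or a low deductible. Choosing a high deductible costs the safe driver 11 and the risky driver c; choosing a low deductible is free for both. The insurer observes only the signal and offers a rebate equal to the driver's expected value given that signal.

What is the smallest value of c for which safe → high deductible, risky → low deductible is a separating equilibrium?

Under separation: high deductible → safe (pays 128); low deductible → risky (pays 82).
Safe: 128 − 11 = 117 ≥ 82 − 0 = 82. Holds regardless of c. ✓
Risky: 82 − 0 ≥ 128 − c, so c ≥ 128 − 82 = 46.

46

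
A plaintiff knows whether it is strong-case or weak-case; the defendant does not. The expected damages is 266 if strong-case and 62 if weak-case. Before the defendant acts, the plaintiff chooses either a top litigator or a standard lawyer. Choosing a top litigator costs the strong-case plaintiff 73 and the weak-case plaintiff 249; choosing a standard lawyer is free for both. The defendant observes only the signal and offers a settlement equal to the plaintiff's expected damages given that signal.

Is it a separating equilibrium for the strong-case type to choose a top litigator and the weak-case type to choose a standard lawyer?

Under separation the defendant infers type exactly: top litigator → strong-case (pays 266), standard lawyer → weak-case (pays 62).
Strong-case: top litigator gives 266 − 73 = 193; standard lawyer gives 62 − 0 = 62. No deviation. ✓
Weak-case: standard lawyer gives 62 − 0 = 62; top litigator gives 266 − 249 = 17. No deviation. ✓
Neither type gains from mimicking the other.

Yes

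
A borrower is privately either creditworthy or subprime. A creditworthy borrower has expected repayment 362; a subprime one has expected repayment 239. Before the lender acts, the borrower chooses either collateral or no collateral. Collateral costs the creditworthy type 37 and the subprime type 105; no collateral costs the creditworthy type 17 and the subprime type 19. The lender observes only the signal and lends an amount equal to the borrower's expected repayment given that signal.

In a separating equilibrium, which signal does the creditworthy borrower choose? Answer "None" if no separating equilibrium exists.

Try creditworthy → collateral, subprime → no collateral:
  If types separate, collateral earns payment 362 and no collateral earns 239.
  Creditworthy: collateral gives 362 − 37 = 325; no collateral gives 239 − 17 = 222. No deviation. ✓
  Subprime: no collateral gives 239 − 19 = 220; collateral gives 362 − 105 = 257. Would deviate. ✗
Try creditworthy → no collateral, subprime → collateral:
  If types separate, no collateral earns payment 362 and collateral earns 239.
  Creditworthy: no collateral gives 362 − 17 = 345; collateral gives 239 − 37 = 202. No deviation. ✓
  Subprime: collateral gives 239 − 105 = 134; no collateral gives 362 − 19 = 343. Would deviate. ✗
Neither assignment is incentive-compatible.

None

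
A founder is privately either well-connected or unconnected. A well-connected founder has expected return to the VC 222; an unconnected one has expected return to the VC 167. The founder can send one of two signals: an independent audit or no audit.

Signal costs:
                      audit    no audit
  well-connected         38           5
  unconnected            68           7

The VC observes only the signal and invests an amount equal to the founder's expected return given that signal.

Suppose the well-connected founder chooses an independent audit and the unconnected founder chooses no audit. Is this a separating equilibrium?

Yes

Under separation the VC infers type exactly: audit → well-connected (pays 222), no audit → unconnected (pays 167).
Well-connected: audit gives 222 − 38 = 184; no audit gives 167 − 5 = 162. No deviation. ✓
Unconnected: no audit gives 167 − 7 = 160; audit gives 222 − 68 = 154. No deviation. ✓
Both incentive constraints hold.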